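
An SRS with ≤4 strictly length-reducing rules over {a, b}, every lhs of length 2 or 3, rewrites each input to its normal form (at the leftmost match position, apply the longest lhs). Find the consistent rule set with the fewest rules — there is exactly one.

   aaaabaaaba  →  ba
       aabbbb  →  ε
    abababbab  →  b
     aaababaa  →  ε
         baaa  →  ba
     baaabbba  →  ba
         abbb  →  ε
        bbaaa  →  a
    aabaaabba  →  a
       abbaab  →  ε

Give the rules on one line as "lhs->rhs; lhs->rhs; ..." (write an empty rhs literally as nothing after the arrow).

  | aaaabaaaba => aabaaaba => baaaba => baba => ba
  | aabbbb => bbbb => bb => ε
  | abababbab => ababbab => abbab => bab => b
  | aaababaa => ababaa => abaa => aa => ε

aa->; ab->; bb->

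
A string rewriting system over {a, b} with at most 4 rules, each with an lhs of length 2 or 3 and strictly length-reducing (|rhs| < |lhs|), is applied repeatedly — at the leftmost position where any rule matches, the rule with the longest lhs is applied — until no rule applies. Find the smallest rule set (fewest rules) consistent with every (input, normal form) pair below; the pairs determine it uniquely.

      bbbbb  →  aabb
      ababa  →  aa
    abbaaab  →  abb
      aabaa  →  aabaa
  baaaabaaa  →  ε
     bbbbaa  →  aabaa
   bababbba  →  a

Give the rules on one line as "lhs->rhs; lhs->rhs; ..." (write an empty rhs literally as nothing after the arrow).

aaa->; bab->; bba->ba; bbb->aa

  | bbbbb => aabb
  | ababa => aa
  | abbaaab => abaaab => abb
  | aabaa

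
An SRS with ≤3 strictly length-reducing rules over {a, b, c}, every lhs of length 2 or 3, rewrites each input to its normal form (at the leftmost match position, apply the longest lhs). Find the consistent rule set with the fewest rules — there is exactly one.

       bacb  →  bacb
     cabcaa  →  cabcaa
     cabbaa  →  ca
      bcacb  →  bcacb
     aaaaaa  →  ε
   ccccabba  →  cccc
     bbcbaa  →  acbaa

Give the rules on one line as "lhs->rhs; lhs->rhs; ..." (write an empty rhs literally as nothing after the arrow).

aaa->; bb->a

  | bacb
  | cabcaa
  | cabbaa => caaaa => ca
  | bcacb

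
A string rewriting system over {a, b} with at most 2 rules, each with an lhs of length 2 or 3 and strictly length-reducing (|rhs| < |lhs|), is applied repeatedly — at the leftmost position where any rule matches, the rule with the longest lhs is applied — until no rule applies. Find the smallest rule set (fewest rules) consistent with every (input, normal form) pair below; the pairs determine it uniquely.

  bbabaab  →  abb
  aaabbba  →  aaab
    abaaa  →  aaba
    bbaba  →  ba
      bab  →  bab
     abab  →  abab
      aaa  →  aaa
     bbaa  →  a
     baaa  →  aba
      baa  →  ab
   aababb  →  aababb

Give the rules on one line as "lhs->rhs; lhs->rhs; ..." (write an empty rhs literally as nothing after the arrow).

baa->ab; bba->

  | bbabaab => baab => abb
  | aaabbba => aaab
  | abaaa => aaba
  | bbaba => ba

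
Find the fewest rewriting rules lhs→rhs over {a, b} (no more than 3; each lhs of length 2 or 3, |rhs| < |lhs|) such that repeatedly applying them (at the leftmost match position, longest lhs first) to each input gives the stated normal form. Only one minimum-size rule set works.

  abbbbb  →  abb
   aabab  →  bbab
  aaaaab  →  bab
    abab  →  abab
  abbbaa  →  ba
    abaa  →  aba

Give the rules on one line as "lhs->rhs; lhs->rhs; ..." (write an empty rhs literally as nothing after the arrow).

aa->b; baa->ba; bbb->

  | abbbbb => abb
  | aabab => bbab
  | aaaaab => baaab => baab => bab
  | abab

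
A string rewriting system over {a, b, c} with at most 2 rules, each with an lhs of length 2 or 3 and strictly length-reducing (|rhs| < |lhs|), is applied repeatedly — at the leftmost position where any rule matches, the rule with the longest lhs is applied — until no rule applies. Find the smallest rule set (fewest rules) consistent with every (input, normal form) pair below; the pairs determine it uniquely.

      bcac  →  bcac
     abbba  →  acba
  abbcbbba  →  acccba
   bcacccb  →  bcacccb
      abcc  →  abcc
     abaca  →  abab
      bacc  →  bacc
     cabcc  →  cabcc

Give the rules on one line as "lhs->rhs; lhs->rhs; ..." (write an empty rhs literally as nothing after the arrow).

aca->ab; bb->c

  | bcac
  | abbba => acba
  | abbcbbba => accbbba => acccba
  | bcacccb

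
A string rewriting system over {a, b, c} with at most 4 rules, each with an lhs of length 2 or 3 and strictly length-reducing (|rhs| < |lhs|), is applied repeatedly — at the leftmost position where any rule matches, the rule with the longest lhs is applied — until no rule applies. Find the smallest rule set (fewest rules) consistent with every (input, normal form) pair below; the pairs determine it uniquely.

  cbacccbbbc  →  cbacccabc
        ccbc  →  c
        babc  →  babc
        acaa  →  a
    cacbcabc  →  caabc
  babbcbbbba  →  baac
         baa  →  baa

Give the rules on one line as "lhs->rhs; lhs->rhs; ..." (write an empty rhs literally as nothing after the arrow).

  | cbacccbbbc => cbacccabc
  | ccbc => c
  | babc
  | acaa => a

aca->; bb->a; bba->ac; cbc->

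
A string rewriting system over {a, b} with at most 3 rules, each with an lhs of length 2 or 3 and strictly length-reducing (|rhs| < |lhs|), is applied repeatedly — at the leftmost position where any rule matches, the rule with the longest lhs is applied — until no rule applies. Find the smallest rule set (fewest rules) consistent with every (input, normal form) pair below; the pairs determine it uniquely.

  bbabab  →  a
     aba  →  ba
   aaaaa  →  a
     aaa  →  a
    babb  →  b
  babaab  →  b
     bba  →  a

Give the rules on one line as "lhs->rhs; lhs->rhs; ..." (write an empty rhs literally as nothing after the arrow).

  | bbabab => aabab => abab => bab => bb => a
  | aba => ba
  | aaaaa => aaaa => aaa => aa => a
  | aaa => aa => a

aa->a; ab->b; bb->a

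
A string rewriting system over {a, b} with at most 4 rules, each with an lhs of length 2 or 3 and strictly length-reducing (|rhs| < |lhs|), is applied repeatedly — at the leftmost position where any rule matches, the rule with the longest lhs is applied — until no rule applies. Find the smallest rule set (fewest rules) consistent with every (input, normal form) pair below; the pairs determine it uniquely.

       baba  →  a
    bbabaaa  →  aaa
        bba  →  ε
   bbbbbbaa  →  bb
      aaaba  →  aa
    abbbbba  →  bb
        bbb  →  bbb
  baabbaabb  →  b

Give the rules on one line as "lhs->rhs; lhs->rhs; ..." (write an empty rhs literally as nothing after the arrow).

  | baba => aba => a
  | bbabaaa => baaa => aaa
  | bba => ε
  | bbbbbbaa => bbbba => bb

aab->; ab->; ba->a; bba->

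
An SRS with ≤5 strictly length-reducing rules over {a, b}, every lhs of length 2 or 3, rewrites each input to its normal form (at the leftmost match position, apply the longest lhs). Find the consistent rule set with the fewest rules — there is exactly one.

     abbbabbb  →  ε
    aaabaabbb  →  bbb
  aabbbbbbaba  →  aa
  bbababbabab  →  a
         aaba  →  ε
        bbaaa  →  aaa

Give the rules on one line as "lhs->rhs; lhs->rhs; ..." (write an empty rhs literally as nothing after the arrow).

  | abbbabbb => bbabbb => babb => ab => ε
  | aaabaabbb => aababbb => abbbb => bbb
  | aabbbbbbaba => abbbbbaba => bbbbaba => bbbaa => bbaa => baa => aa
  | bbababbabab => baabbabab => aabbabab => ababab => bbab => ba => a

ab->; aba->b; ba->a; bab->a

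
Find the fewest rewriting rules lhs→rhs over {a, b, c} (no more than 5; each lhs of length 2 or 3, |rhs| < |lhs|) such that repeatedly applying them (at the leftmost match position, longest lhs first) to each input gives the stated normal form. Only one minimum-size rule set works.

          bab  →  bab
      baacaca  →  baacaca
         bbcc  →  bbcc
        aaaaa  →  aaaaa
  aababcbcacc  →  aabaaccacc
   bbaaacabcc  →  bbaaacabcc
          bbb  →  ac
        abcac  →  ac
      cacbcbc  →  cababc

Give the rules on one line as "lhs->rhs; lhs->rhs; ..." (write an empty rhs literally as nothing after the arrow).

bbb->ac; bca->; bcb->ac; cbc->ba

  | bab
  | baacaca
  | bbcc
  | aaaaa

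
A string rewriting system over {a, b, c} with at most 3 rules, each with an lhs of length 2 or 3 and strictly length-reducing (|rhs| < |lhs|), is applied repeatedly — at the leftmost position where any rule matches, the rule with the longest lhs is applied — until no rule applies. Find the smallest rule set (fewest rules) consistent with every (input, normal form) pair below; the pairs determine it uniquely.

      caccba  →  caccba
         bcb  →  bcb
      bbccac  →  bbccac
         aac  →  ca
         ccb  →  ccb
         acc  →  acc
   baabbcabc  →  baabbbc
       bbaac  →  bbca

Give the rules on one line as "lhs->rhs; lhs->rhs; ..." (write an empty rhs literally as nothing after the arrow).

  | caccba
  | bcb
  | bbccac
  | aac => ca

aac->ca; cab->b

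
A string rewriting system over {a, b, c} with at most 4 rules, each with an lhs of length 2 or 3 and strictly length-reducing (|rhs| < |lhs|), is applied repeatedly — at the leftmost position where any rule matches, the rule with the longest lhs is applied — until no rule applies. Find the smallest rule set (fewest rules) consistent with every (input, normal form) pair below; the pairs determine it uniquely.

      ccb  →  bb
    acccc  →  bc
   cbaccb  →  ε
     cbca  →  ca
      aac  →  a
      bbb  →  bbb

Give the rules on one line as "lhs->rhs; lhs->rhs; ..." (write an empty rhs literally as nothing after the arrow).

  | ccb => bb
  | acccc => ccc => bc
  | cbaccb => accb => cb => ε
  | cbca => ca

ac->; cb->; cc->b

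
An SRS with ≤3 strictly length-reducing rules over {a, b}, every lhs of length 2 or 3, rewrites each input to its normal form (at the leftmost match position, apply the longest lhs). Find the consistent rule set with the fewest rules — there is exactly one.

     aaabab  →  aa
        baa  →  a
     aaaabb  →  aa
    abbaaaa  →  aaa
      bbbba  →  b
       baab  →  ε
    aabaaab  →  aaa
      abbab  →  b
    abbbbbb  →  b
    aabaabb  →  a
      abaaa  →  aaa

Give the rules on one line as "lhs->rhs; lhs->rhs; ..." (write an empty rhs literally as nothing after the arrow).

  | aaabab => aaab => aa
  | baa => a
  | aaaabb => aaab => aa
  | abbaaaa => baaaa => aaa

ab->; ba->; bbb->b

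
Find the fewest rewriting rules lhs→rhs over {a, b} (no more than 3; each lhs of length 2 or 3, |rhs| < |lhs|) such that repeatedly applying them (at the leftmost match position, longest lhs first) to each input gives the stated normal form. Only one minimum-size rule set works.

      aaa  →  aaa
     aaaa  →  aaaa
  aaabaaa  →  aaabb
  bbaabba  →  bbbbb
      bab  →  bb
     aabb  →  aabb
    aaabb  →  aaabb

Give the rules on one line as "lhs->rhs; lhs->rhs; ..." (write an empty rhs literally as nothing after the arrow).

  | aaa
  | aaaa
  | aaabaaa => aaabba => aaabb
  | bbaabba => bbbbba => bbbbb

ba->b; baa->bb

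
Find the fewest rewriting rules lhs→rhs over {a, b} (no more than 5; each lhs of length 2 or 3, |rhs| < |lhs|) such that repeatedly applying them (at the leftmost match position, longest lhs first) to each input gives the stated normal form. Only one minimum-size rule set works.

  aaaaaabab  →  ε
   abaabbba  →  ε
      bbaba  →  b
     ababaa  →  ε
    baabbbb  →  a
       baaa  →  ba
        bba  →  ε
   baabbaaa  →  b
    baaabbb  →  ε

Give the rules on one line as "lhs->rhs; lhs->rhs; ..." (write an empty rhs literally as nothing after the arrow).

  | aaaaaabab => aaaabab => aabab => baab => bba => aa => ε
  | abaabbba => aabbba => babba => bba => aa => ε
  | bbaba => aaba => baa => b
  | ababaa => abaa => aa => ε

aa->; aab->ba; ab->; bb->a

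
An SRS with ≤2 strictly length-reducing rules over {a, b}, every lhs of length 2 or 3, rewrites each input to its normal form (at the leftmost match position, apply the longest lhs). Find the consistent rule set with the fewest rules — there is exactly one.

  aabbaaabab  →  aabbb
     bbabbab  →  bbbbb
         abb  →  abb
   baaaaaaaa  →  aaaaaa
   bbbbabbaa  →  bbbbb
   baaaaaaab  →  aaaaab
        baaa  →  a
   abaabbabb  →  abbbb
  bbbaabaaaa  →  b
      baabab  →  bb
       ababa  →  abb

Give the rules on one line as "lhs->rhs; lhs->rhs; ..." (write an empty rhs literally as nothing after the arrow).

ba->b; baa->

  | aabbaaabab => aababab => aabbab => aabbb
  | bbabbab => bbbbab => bbbbb
  | abb
  | baaaaaaaa => aaaaaa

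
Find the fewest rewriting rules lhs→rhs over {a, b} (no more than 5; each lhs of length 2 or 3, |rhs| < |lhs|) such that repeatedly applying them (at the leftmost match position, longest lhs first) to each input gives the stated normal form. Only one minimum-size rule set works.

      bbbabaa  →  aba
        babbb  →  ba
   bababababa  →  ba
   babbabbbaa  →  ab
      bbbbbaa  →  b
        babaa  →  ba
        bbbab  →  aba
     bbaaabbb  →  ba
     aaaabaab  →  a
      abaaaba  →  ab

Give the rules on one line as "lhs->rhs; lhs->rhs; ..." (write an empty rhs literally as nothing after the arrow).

  | bbbabaa => ababaa => abaaa => aba
  | babbb => babb => bab => ba
  | bababababa => baabababa => bbababa => bababa => baaba => bba => ba
  | babbabbbaa => bababbbaa => baabbbaa => bbbbaa => abbaa => abaa => ab

aa->; bab->ba; bb->a; bba->ba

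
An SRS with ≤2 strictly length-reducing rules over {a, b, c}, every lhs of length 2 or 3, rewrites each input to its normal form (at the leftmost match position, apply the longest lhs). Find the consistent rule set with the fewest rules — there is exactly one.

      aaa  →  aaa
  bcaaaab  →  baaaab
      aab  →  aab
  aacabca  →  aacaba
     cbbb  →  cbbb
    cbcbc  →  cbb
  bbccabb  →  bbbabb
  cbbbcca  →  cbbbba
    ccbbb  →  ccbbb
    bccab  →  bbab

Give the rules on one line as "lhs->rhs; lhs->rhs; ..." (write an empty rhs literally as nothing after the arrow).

bc->b; bcc->bb

  | aaa
  | bcaaaab => baaaab
  | aab
  | aacabca => aacaba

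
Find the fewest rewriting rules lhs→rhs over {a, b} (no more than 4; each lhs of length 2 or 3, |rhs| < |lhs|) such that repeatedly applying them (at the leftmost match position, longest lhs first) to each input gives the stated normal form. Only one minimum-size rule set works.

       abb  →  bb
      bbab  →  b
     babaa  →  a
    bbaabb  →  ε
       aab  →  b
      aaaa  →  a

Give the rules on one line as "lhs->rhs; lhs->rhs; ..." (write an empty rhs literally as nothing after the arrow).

  | abb => bb
  | bbab => bba => b
  | babaa => baaa => aa => a
  | bbaabb => babb => bab => ba => ε

aa->a; ab->b; ba->; bab->ba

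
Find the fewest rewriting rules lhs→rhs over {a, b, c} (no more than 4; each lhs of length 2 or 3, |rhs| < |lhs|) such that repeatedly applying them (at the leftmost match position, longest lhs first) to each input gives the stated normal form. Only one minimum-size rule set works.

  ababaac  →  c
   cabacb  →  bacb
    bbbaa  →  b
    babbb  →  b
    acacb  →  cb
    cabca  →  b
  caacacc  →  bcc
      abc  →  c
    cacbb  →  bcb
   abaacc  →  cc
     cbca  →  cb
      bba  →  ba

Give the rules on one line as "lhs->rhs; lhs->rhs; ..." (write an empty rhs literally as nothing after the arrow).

aa->; ab->; bb->b; ca->b

  | ababaac => abaac => aac => c
  | cabacb => bbacb => bacb
  | bbbaa => bbaa => baa => b
  | babbb => bbb => bb => b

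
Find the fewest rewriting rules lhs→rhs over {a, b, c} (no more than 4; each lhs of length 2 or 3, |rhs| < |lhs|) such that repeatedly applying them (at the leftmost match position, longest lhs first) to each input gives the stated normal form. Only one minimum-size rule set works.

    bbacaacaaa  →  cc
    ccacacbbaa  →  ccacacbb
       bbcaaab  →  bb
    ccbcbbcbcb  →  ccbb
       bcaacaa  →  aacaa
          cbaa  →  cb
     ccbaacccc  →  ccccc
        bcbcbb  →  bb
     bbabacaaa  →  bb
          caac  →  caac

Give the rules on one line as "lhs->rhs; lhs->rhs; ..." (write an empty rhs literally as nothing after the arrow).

  | bbacaacaaa => bbcaacaaa => baacaaa => bacaaa => bcaaa => aaa => cc
  | ccacacbbaa => ccacacbba => ccacacbb
  | bbcaaab => baaab => baab => bab => bb
  | ccbcbbcbcb => ccbbcbcb => ccbbcb => ccbb

aaa->cc; ba->b; bc->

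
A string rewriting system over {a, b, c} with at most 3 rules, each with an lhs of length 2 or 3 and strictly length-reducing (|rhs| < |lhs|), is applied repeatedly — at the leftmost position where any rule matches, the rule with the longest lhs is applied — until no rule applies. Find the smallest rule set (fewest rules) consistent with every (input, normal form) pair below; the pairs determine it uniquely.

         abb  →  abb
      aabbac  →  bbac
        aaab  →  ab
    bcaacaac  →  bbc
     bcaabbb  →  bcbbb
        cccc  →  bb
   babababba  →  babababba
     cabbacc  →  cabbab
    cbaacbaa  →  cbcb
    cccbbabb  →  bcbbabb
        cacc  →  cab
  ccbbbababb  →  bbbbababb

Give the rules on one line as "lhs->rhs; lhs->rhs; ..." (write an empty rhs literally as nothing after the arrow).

  | abb
  | aabbac => bbac
  | aaab => ab
  | bcaacaac => bccaac => bbaac => bbc

aa->; cc->b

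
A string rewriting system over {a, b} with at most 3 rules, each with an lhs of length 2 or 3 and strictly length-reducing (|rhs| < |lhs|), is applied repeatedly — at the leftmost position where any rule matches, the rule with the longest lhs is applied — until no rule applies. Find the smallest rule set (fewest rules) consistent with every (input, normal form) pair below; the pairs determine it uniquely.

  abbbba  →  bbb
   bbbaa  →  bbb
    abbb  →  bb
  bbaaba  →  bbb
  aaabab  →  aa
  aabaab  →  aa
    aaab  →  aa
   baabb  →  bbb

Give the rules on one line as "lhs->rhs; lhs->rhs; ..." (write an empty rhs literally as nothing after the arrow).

  | abbbba => bbba => bbb
  | bbbaa => bbba => bbb
  | abbb => bb
  | bbaaba => bbaba => bbba => bbb

ab->; ba->b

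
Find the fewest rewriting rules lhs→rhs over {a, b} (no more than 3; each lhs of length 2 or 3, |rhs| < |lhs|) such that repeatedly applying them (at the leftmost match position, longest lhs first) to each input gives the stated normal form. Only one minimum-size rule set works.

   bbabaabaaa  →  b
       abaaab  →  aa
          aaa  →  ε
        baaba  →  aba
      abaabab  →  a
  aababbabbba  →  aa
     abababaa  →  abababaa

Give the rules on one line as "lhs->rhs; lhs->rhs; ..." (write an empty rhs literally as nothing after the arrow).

aaa->; aab->bb; bb->a

  | bbabaabaaa => aabaabaaa => bbaabaaa => aaabaaa => baaa => b
  | abaaab => abb => aa
  | aaa => ε
  | baaba => bbba => aba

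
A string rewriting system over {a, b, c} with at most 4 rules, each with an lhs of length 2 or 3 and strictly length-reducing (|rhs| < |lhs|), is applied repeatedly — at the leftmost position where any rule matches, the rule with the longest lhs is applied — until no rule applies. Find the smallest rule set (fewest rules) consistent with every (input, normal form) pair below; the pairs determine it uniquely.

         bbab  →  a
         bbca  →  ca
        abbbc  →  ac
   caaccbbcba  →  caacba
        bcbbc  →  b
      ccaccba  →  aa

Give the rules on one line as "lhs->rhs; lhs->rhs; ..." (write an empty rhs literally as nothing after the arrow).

  | bbab => ab => a
  | bbca => ca
  | abbbc => abbc => abc => ac
  | caaccbbcba => caabbcba => caabcba => caacba

ab->a; bb->; cc->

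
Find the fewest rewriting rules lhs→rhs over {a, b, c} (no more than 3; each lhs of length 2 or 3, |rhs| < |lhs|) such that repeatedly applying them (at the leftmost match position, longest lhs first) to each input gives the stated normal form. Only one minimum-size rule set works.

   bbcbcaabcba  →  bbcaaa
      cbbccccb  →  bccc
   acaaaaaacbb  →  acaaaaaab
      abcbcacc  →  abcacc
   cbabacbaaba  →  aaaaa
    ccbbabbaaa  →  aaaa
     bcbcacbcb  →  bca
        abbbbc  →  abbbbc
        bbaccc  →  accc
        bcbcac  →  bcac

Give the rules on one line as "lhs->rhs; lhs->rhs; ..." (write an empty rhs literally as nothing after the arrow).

ba->a; cb->

  | bbcbcaabcba => bbcaabcba => bbcaaba => bbcaaa
  | cbbccccb => bccccb => bccc
  | acaaaaaacbb => acaaaaaab
  | abcbcacc => abcacc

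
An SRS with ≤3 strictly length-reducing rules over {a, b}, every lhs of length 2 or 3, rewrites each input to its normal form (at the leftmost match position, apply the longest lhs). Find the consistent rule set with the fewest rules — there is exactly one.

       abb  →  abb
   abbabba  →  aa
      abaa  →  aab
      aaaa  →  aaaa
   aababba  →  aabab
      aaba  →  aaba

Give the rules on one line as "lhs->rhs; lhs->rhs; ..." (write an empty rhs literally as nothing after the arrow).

  | abb
  | abbabba => abbba => aa
  | abaa => aab
  | aaaa

baa->ab; bba->b; bbb->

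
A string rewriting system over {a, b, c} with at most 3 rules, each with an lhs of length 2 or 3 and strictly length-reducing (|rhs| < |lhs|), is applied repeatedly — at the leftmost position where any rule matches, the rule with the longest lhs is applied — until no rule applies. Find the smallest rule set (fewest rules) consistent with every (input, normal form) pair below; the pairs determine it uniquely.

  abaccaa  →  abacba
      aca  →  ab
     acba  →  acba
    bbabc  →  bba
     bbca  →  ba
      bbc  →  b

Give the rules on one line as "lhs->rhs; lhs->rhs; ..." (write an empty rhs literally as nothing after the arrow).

bc->; ca->b

  | abaccaa => abacba
  | aca => ab
  | acba
  | bbabc => bba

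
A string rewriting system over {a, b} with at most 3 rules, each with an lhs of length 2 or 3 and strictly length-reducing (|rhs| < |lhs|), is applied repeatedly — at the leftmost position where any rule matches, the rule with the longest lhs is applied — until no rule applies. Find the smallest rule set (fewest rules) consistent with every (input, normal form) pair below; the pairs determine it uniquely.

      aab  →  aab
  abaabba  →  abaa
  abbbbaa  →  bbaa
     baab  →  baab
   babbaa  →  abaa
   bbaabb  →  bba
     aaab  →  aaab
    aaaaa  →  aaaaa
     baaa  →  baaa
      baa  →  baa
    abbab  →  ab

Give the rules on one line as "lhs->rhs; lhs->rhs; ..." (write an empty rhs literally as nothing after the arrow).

abb->; bab->a

  | aab
  | abaabba => abaa
  | abbbbaa => bbaa
  | baab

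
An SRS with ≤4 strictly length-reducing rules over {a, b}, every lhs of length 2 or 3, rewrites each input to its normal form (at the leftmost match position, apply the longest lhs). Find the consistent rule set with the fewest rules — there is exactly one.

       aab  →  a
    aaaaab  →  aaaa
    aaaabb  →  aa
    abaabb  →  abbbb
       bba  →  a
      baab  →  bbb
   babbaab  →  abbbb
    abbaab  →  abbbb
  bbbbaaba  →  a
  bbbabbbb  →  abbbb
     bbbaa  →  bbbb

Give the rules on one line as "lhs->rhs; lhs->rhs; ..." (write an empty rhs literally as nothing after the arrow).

  | aab => a
  | aaaaab => aaaa
  | aaaabb => aaab => aa
  | abaabb => abbbb

aab->a; ba->a; baa->bb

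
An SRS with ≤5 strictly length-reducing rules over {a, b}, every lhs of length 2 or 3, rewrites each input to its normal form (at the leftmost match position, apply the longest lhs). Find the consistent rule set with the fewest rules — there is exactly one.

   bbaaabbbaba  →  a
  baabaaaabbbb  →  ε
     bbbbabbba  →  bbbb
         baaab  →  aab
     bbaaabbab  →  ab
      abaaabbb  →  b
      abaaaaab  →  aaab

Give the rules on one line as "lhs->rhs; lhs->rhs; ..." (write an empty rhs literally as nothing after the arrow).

aba->b; abb->; ba->; bab->

  | bbaaabbbaba => baabbbaba => abbbaba => baba => a
  | baabaaaabbbb => abaaaabbbb => baaabbbb => aabbbb => abb => ε
  | bbbbabbba => bbbbba => bbbb
  | baaab => aab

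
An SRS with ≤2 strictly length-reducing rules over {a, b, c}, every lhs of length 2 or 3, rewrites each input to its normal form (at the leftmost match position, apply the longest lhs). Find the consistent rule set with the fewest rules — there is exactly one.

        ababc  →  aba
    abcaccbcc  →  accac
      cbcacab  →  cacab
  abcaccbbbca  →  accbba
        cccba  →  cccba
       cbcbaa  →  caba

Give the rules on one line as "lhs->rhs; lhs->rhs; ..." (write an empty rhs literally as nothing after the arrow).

  | ababc => abaa => aba
  | abcaccbcc => aaaccbcc => aaccbcc => accbcc => accac
  | cbcacab => caacab => cacab
  | abcaccbbbca => aaaccbbbca => aaccbbbca => accbbbca => accbbaa => accbba

aa->a; bc->a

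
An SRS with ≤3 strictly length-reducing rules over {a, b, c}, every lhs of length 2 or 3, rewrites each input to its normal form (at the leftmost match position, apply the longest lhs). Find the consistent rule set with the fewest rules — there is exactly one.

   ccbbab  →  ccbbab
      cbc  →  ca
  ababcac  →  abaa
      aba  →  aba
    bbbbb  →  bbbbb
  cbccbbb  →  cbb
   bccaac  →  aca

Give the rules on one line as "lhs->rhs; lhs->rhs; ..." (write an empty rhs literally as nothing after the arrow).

  | ccbbab
  | cbc => ca
  | ababcac => abaaac => abaa
  | aba

aac->a; acb->; bc->a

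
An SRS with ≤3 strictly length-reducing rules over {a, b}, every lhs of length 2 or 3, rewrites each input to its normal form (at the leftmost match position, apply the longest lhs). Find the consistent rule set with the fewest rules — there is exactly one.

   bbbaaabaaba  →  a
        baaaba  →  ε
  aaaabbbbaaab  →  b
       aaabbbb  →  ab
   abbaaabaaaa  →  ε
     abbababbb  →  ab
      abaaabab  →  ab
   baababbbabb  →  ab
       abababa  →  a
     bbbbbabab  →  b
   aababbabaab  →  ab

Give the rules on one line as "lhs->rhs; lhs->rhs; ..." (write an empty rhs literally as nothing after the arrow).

  | bbbaaabaaba => bbaaabaaba => baaabaaba => aabaaba => baaba => aba => a
  | baaaba => aaba => ba => ε
  | aaaabbbbaaab => aabbbbaaab => bbbbaaab => bbbaaab => bbaaab => baaab => aab => b
  | aaabbbb => abbbb => abbb => abb => ab

aa->; ba->; bb->b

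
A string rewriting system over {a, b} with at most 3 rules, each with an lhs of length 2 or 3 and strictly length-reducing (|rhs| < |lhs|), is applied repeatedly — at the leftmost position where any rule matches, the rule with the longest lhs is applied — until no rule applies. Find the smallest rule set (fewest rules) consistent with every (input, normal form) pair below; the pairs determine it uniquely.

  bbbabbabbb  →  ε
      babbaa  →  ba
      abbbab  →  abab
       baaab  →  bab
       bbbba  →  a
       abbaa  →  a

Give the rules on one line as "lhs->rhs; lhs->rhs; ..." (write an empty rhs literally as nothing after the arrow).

aa->; bb->

  | bbbabbabbb => babbabbb => baabbb => bbbb => bb => ε
  | babbaa => baaa => ba
  | abbbab => abab
  | baaab => bab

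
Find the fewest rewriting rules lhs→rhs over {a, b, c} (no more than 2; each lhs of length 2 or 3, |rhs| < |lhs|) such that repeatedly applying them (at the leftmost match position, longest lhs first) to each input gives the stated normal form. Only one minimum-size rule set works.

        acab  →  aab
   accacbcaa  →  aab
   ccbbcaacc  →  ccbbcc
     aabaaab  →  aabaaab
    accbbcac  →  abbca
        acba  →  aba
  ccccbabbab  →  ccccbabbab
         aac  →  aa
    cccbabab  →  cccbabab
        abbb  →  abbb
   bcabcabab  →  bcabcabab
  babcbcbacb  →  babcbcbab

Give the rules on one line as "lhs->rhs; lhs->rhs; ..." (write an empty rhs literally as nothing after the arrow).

ac->a; caa->

  | acab => aab
  | accacbcaa => acacbcaa => aacbcaa => aabcaa => aab
  | ccbbcaacc => ccbbcc
  | aabaaab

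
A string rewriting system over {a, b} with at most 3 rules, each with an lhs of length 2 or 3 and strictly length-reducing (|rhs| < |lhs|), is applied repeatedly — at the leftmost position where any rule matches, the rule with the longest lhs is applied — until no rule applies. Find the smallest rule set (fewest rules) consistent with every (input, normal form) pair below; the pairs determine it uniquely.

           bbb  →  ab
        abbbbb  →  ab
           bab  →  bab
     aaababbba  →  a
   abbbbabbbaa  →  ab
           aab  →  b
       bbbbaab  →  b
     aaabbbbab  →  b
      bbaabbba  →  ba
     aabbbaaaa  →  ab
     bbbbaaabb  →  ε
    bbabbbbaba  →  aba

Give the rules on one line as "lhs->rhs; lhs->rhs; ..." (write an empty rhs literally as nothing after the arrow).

aa->; bb->a

  | bbb => ab
  | abbbbb => aabbb => bbb => ab
  | bab
  | aaababbba => ababbba => abaaba => abba => aaa => a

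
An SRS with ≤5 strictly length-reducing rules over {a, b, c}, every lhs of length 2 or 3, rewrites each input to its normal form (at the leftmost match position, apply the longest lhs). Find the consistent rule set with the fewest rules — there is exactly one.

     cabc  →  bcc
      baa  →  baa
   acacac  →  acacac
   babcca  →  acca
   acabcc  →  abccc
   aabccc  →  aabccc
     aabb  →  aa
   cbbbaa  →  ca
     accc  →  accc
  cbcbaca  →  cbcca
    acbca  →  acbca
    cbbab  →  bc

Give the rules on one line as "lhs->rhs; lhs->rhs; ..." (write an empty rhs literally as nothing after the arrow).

bab->a; bb->; cab->bc; cba->c

  | cabc => bcc
  | baa
  | acacac
  | babcca => acca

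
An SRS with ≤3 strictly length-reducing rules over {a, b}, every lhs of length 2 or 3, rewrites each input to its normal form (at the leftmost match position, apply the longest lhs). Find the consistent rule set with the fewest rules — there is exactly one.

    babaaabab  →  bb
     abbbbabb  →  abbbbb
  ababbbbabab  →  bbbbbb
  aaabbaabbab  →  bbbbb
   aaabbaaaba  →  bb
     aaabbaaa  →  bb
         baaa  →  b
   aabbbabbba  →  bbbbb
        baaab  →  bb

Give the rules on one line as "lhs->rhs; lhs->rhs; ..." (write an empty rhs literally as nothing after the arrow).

  | babaaabab => bbbaabab => bbabab => bbab => bb
  | abbbbabb => abbbbb
  | ababbbbabab => bbbbbbabab => bbbbbbab => bbbbbb
  | aaabbaabbab => babbaabbab => bababbab => bbbbbab => bbbbb

aa->b; aba->bb; bba->b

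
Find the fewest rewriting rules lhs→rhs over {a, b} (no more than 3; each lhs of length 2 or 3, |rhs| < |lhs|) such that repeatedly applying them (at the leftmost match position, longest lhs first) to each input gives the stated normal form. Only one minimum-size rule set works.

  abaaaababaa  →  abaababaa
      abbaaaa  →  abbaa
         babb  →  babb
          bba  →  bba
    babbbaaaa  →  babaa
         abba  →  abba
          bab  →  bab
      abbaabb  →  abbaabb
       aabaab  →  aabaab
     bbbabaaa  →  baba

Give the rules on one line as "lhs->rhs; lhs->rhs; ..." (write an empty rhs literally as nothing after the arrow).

  | abaaaababaa => abaababaa
  | abbaaaa => abbaa
  | babb
  | bba

aaa->a; bbb->b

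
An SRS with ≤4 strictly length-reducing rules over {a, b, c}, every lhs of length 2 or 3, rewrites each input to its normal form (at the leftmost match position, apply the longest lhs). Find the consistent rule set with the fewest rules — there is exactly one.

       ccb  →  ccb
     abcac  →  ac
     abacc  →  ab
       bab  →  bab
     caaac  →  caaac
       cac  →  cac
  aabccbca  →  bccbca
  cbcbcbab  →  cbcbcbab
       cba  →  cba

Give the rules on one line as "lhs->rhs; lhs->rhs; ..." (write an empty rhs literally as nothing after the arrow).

  | ccb
  | abcac => ac
  | abacc => ab
  | bab

aab->b; abc->; acc->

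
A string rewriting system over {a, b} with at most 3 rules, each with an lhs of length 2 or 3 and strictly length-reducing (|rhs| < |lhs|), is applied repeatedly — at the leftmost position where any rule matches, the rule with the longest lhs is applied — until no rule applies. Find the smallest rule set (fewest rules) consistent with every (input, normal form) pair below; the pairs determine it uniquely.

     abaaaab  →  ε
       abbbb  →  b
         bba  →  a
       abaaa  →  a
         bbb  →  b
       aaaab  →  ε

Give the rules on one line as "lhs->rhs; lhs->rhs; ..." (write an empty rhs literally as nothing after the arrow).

aa->a; ab->; bb->

  | abaaaab => aaaab => aaab => aab => ab => ε
  | abbbb => bbb => b
  | bba => a
  | abaaa => aaa => aa => a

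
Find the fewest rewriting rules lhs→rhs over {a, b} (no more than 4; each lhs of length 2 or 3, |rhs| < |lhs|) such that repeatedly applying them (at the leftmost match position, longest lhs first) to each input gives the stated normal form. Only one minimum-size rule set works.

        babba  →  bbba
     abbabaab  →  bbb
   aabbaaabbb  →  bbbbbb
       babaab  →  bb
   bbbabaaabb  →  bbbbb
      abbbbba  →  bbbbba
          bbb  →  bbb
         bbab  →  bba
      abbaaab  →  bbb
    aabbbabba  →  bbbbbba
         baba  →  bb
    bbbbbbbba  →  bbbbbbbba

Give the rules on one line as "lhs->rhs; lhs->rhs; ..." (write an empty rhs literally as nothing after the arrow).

aa->b; aaa->; ab->a; abb->bb

  | babba => bbba
  | abbabaab => bbabaab => bbaaab => bbb
  | aabbaaabbb => bbbaaabbb => bbbbbb
  | babaab => baaab => bb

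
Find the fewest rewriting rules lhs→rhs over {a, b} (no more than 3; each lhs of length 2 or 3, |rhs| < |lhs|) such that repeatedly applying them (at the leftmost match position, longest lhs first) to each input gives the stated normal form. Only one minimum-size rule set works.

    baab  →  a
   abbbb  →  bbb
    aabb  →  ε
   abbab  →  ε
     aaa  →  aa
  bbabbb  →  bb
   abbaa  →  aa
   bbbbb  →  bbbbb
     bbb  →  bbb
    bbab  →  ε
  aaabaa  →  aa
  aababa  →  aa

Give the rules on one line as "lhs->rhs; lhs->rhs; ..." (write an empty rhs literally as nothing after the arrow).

  | baab => aab => a
  | abbbb => bbb
  | aabb => ab => ε
  | abbab => bab => ab => ε

aaa->aa; ab->; ba->a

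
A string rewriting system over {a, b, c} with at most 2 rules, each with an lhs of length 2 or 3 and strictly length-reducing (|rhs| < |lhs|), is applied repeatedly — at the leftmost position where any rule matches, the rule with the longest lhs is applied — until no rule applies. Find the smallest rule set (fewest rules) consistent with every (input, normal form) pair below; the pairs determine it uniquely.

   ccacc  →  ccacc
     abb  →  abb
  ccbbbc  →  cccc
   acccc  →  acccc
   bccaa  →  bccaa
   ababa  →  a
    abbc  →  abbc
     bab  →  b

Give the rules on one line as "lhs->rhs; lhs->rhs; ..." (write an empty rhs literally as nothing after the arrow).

ba->; bbb->c

  | ccacc
  | abb
  | ccbbbc => cccc
  | acccc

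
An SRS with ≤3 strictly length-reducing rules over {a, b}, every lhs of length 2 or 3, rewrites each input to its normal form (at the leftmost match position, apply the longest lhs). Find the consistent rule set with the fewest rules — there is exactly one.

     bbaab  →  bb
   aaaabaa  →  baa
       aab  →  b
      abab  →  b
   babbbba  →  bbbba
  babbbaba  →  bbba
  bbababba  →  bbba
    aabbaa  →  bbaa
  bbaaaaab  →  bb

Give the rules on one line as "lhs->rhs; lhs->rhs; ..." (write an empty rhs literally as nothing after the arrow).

  | bbaab => bbab => bb
  | aaaabaa => aaabaa => aabaa => abaa => baa
  | aab => ab => b
  | abab => bab => b

ab->b; bab->b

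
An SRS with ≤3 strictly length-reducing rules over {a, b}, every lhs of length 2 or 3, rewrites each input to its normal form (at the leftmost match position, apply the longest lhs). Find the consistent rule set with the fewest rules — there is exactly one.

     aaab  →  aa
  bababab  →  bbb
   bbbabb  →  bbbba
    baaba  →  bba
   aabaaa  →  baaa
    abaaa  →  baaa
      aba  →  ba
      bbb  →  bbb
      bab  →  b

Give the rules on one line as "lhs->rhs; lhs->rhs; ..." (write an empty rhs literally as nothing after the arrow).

  | aaab => aa
  | bababab => bbabab => bbbab => bbb
  | bbbabb => bbbba
  | baaba => baba => bba

ab->; aba->ba; abb->ba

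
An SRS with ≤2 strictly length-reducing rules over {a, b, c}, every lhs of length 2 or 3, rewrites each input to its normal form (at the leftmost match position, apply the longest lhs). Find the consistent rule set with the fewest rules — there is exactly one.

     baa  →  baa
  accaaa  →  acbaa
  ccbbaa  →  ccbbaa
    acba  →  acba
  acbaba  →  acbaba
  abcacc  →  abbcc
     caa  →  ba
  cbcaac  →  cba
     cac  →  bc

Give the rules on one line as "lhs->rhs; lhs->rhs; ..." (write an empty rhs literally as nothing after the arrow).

bac->a; ca->b

  | baa
  | accaaa => acbaa
  | ccbbaa
  | acba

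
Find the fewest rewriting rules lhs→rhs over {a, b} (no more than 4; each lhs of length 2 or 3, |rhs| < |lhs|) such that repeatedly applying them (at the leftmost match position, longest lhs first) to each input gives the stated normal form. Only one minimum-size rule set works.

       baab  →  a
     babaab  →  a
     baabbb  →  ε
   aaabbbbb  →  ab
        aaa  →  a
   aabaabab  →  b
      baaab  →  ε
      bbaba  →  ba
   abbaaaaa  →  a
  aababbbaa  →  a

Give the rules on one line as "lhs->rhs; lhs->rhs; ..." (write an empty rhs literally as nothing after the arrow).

aa->; aaa->bb; aba->a; bb->a

  | baab => bb => a
  | babaab => baab => bb => a
  | baabbb => bbbb => abb => aa => ε
  | aaabbbbb => bbbbbbb => abbbbb => aabbb => bbb => ab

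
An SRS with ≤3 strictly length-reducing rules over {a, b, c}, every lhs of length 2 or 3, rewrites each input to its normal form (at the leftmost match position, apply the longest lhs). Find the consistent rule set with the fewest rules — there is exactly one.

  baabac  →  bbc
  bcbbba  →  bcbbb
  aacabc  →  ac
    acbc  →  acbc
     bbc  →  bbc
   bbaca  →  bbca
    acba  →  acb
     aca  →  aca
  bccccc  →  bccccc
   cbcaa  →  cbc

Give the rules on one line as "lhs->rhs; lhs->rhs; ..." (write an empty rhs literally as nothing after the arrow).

aa->; ba->b; cab->a

  | baabac => babac => bbac => bbc
  | bcbbba => bcbbb
  | aacabc => cabc => ac
  | acbc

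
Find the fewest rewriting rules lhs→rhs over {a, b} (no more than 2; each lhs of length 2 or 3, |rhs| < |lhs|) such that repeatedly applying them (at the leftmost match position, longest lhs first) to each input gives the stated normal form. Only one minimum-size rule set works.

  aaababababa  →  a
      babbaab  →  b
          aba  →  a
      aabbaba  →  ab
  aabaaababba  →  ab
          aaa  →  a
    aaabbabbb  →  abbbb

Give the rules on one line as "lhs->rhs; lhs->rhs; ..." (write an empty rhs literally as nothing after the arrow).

aa->a; ba->

  | aaababababa => aababababa => ababababa => abababa => ababa => aba => a
  | babbaab => bbaab => bab => b
  | aba => a
  | aabbaba => abbaba => abba => ab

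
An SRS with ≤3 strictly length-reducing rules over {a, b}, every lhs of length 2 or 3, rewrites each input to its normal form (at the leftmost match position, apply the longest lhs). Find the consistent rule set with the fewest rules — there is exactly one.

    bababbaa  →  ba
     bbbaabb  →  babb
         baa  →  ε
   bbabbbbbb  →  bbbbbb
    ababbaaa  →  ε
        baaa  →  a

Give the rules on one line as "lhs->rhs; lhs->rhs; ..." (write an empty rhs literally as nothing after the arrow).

aa->; baa->; bba->

  | bababbaa => babaa => ba
  | bbbaabb => babb
  | baa => ε
  | bbabbbbbb => bbbbbb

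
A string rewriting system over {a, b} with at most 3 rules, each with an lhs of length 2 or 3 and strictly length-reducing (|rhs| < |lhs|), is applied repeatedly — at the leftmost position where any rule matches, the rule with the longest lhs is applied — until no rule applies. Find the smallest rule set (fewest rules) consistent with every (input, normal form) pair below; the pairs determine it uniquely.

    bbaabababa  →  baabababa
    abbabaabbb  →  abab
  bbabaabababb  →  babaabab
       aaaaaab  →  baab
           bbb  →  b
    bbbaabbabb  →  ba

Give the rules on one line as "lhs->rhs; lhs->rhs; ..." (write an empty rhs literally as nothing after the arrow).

aaa->ba; abb->; bb->b

  | bbaabababa => baabababa
  | abbabaabbb => abaabbb => abab
  | bbabaabababb => babaabababb => babaabab
  | aaaaaab => baaaab => bbaab => baab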